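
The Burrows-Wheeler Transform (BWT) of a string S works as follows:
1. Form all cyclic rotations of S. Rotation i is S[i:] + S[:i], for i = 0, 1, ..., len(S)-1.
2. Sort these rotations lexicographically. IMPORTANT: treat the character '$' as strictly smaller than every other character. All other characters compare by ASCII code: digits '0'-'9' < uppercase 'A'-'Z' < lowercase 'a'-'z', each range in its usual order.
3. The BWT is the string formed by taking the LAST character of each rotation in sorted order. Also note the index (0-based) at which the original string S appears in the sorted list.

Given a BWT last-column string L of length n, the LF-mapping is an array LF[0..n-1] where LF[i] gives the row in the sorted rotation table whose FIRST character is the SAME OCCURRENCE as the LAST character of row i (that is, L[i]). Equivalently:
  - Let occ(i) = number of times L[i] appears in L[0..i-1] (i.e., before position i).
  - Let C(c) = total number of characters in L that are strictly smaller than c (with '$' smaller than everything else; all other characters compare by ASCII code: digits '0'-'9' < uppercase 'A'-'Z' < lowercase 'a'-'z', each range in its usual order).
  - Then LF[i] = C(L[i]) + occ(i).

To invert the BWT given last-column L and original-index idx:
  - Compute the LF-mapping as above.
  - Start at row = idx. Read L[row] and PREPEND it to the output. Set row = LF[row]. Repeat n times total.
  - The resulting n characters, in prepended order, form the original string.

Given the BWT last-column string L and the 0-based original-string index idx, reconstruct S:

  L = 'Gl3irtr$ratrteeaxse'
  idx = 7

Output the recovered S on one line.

LF mapping: 2 9 1 8 10 15 11 0 12 3 16 13 17 5 6 4 18 14 7
Walk LF starting at row 7, prepending L[row]:
  step 1: row=7, L[7]='$', prepend. Next row=LF[7]=0
  step 2: row=0, L[0]='G', prepend. Next row=LF[0]=2
  step 3: row=2, L[2]='3', prepend. Next row=LF[2]=1
  step 4: row=1, L[1]='l', prepend. Next row=LF[1]=9
  step 5: row=9, L[9]='a', prepend. Next row=LF[9]=3
  step 6: row=3, L[3]='i', prepend. Next row=LF[3]=8
  step 7: row=8, L[8]='r', prepend. Next row=LF[8]=12
  step 8: row=12, L[12]='t', prepend. Next row=LF[12]=17
  step 9: row=17, L[17]='s', prepend. Next row=LF[17]=14
  step 10: row=14, L[14]='e', prepend. Next row=LF[14]=6
  step 11: row=6, L[6]='r', prepend. Next row=LF[6]=11
  step 12: row=11, L[11]='r', prepend. Next row=LF[11]=13
  step 13: row=13, L[13]='e', prepend. Next row=LF[13]=5
  step 14: row=5, L[5]='t', prepend. Next row=LF[5]=15
  step 15: row=15, L[15]='a', prepend. Next row=LF[15]=4
  step 16: row=4, L[4]='r', prepend. Next row=LF[4]=10
  step 17: row=10, L[10]='t', prepend. Next row=LF[10]=16
  step 18: row=16, L[16]='x', prepend. Next row=LF[16]=18
  step 19: row=18, L[18]='e', prepend. Next row=LF[18]=7
Reversed output: extraterrestrial3G$

Answer: extraterrestrial3G$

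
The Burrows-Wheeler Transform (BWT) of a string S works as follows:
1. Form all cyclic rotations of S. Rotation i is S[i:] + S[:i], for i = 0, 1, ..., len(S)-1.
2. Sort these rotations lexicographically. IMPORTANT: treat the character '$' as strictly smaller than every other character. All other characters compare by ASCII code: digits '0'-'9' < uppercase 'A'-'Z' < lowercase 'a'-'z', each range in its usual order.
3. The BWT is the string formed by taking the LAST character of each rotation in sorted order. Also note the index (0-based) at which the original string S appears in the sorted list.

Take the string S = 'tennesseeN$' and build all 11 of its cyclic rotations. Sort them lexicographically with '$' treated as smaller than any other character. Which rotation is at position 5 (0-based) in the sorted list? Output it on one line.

Answer: esseeN$tenn

Derivation:
All 11 rotations (rotation i = S[i:]+S[:i]):
  rot[0] = tennesseeN$
  rot[1] = ennesseeN$t
  rot[2] = nnesseeN$te
  rot[3] = nesseeN$ten
  rot[4] = esseeN$tenn
  rot[5] = sseeN$tenne
  rot[6] = seeN$tennes
  rot[7] = eeN$tenness
  rot[8] = eN$tennesse
  rot[9] = N$tennessee
  rot[10] = $tennesseeN
Sorted (with $ < everything):
  sorted[0] = $tennesseeN
  sorted[1] = N$tennessee
  sorted[2] = eN$tennesse
  sorted[3] = eeN$tenness
  sorted[4] = ennesseeN$t
  sorted[5] = esseeN$tenn
  sorted[6] = nesseeN$ten
  sorted[7] = nnesseeN$te
  sorted[8] = seeN$tennes
  sorted[9] = sseeN$tenne
  sorted[10] = tennesseeN$
sorted[5] = esseeN$tenn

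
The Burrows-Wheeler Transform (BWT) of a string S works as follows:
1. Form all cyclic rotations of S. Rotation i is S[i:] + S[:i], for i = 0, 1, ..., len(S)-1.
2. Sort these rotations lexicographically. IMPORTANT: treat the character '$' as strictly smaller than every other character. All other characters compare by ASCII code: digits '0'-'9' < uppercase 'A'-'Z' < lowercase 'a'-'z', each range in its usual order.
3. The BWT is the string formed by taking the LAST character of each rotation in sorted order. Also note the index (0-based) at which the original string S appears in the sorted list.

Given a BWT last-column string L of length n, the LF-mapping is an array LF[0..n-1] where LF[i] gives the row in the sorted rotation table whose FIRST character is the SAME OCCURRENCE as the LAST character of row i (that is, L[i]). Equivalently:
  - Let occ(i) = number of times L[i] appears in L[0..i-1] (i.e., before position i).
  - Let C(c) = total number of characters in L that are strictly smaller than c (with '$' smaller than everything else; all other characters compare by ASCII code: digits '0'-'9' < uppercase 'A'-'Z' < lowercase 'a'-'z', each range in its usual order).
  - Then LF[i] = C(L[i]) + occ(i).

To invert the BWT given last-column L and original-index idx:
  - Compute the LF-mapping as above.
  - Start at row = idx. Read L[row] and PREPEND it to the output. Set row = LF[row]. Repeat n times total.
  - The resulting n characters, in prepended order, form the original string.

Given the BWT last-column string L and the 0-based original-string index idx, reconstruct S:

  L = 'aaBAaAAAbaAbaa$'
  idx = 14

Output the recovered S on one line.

LF mapping: 7 8 6 1 9 2 3 4 13 10 5 14 11 12 0
Walk LF starting at row 14, prepending L[row]:
  step 1: row=14, L[14]='$', prepend. Next row=LF[14]=0
  step 2: row=0, L[0]='a', prepend. Next row=LF[0]=7
  step 3: row=7, L[7]='A', prepend. Next row=LF[7]=4
  step 4: row=4, L[4]='a', prepend. Next row=LF[4]=9
  step 5: row=9, L[9]='a', prepend. Next row=LF[9]=10
  step 6: row=10, L[10]='A', prepend. Next row=LF[10]=5
  step 7: row=5, L[5]='A', prepend. Next row=LF[5]=2
  step 8: row=2, L[2]='B', prepend. Next row=LF[2]=6
  step 9: row=6, L[6]='A', prepend. Next row=LF[6]=3
  step 10: row=3, L[3]='A', prepend. Next row=LF[3]=1
  step 11: row=1, L[1]='a', prepend. Next row=LF[1]=8
  step 12: row=8, L[8]='b', prepend. Next row=LF[8]=13
  step 13: row=13, L[13]='a', prepend. Next row=LF[13]=12
  step 14: row=12, L[12]='a', prepend. Next row=LF[12]=11
  step 15: row=11, L[11]='b', prepend. Next row=LF[11]=14
Reversed output: baabaAABAAaaAa$

Answer: baabaAABAAaaAa$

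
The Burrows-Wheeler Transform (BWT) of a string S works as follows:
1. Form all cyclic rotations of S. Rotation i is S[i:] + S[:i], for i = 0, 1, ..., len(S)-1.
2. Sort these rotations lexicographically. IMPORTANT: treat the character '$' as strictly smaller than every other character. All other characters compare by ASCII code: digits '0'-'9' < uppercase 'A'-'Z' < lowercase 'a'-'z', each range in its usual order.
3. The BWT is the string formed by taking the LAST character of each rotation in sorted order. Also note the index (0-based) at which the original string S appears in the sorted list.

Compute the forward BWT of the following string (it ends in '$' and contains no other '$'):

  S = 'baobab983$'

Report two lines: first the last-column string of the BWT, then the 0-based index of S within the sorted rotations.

Answer: 389bbbao$a
8

Derivation:
All 10 rotations (rotation i = S[i:]+S[:i]):
  rot[0] = baobab983$
  rot[1] = aobab983$b
  rot[2] = obab983$ba
  rot[3] = bab983$bao
  rot[4] = ab983$baob
  rot[5] = b983$baoba
  rot[6] = 983$baobab
  rot[7] = 83$baobab9
  rot[8] = 3$baobab98
  rot[9] = $baobab983
Sorted (with $ < everything):
  sorted[0] = $baobab983  (last char: '3')
  sorted[1] = 3$baobab98  (last char: '8')
  sorted[2] = 83$baobab9  (last char: '9')
  sorted[3] = 983$baobab  (last char: 'b')
  sorted[4] = ab983$baob  (last char: 'b')
  sorted[5] = aobab983$b  (last char: 'b')
  sorted[6] = b983$baoba  (last char: 'a')
  sorted[7] = bab983$bao  (last char: 'o')
  sorted[8] = baobab983$  (last char: '$')
  sorted[9] = obab983$ba  (last char: 'a')
Last column: 389bbbao$a
Original string S is at sorted index 8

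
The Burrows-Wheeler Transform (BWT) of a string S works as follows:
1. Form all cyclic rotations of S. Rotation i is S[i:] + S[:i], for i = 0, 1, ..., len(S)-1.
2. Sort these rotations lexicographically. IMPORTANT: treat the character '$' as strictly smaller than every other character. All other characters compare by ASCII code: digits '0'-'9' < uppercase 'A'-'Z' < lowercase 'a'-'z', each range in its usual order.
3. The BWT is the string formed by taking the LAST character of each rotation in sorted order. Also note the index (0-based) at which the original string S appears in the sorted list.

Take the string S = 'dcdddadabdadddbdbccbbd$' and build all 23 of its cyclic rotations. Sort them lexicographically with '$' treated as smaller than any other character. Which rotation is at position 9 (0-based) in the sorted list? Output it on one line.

All 23 rotations (rotation i = S[i:]+S[:i]):
  rot[0] = dcdddadabdadddbdbccbbd$
  rot[1] = cdddadabdadddbdbccbbd$d
  rot[2] = dddadabdadddbdbccbbd$dc
  rot[3] = ddadabdadddbdbccbbd$dcd
  rot[4] = dadabdadddbdbccbbd$dcdd
  rot[5] = adabdadddbdbccbbd$dcddd
  rot[6] = dabdadddbdbccbbd$dcddda
  rot[7] = abdadddbdbccbbd$dcdddad
  rot[8] = bdadddbdbccbbd$dcdddada
  rot[9] = dadddbdbccbbd$dcdddadab
  rot[10] = adddbdbccbbd$dcdddadabd
  rot[11] = dddbdbccbbd$dcdddadabda
  rot[12] = ddbdbccbbd$dcdddadabdad
  rot[13] = dbdbccbbd$dcdddadabdadd
  rot[14] = bdbccbbd$dcdddadabdaddd
  rot[15] = dbccbbd$dcdddadabdadddb
  rot[16] = bccbbd$dcdddadabdadddbd
  rot[17] = ccbbd$dcdddadabdadddbdb
  rot[18] = cbbd$dcdddadabdadddbdbc
  rot[19] = bbd$dcdddadabdadddbdbcc
  rot[20] = bd$dcdddadabdadddbdbccb
  rot[21] = d$dcdddadabdadddbdbccbb
  rot[22] = $dcdddadabdadddbdbccbbd
Sorted (with $ < everything):
  sorted[0] = $dcdddadabdadddbdbccbbd
  sorted[1] = abdadddbdbccbbd$dcdddad
  sorted[2] = adabdadddbdbccbbd$dcddd
  sorted[3] = adddbdbccbbd$dcdddadabd
  sorted[4] = bbd$dcdddadabdadddbdbcc
  sorted[5] = bccbbd$dcdddadabdadddbd
  sorted[6] = bd$dcdddadabdadddbdbccb
  sorted[7] = bdadddbdbccbbd$dcdddada
  sorted[8] = bdbccbbd$dcdddadabdaddd
  sorted[9] = cbbd$dcdddadabdadddbdbc
  sorted[10] = ccbbd$dcdddadabdadddbdb
  sorted[11] = cdddadabdadddbdbccbbd$d
  sorted[12] = d$dcdddadabdadddbdbccbb
  sorted[13] = dabdadddbdbccbbd$dcddda
  sorted[14] = dadabdadddbdbccbbd$dcdd
  sorted[15] = dadddbdbccbbd$dcdddadab
  sorted[16] = dbccbbd$dcdddadabdadddb
  sorted[17] = dbdbccbbd$dcdddadabdadd
  sorted[18] = dcdddadabdadddbdbccbbd$
  sorted[19] = ddadabdadddbdbccbbd$dcd
  sorted[20] = ddbdbccbbd$dcdddadabdad
  sorted[21] = dddadabdadddbdbccbbd$dc
  sorted[22] = dddbdbccbbd$dcdddadabda
sorted[9] = cbbd$dcdddadabdadddbdbc

Answer: cbbd$dcdddadabdadddbdbc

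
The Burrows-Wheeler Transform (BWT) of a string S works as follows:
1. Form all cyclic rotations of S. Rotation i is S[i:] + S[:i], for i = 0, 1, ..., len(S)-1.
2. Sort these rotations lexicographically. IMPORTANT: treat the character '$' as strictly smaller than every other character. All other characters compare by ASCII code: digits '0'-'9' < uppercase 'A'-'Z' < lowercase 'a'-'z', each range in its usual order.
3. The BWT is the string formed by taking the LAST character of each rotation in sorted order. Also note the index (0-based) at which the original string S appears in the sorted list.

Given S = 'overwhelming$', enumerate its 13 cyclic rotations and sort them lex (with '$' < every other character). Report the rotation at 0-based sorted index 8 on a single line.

Answer: ng$overwhelmi

Derivation:
All 13 rotations (rotation i = S[i:]+S[:i]):
  rot[0] = overwhelming$
  rot[1] = verwhelming$o
  rot[2] = erwhelming$ov
  rot[3] = rwhelming$ove
  rot[4] = whelming$over
  rot[5] = helming$overw
  rot[6] = elming$overwh
  rot[7] = lming$overwhe
  rot[8] = ming$overwhel
  rot[9] = ing$overwhelm
  rot[10] = ng$overwhelmi
  rot[11] = g$overwhelmin
  rot[12] = $overwhelming
Sorted (with $ < everything):
  sorted[0] = $overwhelming
  sorted[1] = elming$overwh
  sorted[2] = erwhelming$ov
  sorted[3] = g$overwhelmin
  sorted[4] = helming$overw
  sorted[5] = ing$overwhelm
  sorted[6] = lming$overwhe
  sorted[7] = ming$overwhel
  sorted[8] = ng$overwhelmi
  sorted[9] = overwhelming$
  sorted[10] = rwhelming$ove
  sorted[11] = verwhelming$o
  sorted[12] = whelming$over
sorted[8] = ng$overwhelmi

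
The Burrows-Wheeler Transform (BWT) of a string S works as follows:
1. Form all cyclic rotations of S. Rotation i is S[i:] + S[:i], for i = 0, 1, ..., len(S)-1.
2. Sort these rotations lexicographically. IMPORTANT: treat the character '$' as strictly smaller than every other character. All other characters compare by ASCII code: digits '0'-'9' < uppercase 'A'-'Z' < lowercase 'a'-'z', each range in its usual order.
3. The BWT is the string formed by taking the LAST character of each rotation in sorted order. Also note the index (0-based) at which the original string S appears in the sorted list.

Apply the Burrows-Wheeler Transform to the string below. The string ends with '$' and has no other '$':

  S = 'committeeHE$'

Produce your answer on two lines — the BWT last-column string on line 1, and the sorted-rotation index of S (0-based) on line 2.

Answer: EHe$etmmocti
3

Derivation:
All 12 rotations (rotation i = S[i:]+S[:i]):
  rot[0] = committeeHE$
  rot[1] = ommitteeHE$c
  rot[2] = mmitteeHE$co
  rot[3] = mitteeHE$com
  rot[4] = itteeHE$comm
  rot[5] = tteeHE$commi
  rot[6] = teeHE$commit
  rot[7] = eeHE$committ
  rot[8] = eHE$committe
  rot[9] = HE$committee
  rot[10] = E$committeeH
  rot[11] = $committeeHE
Sorted (with $ < everything):
  sorted[0] = $committeeHE  (last char: 'E')
  sorted[1] = E$committeeH  (last char: 'H')
  sorted[2] = HE$committee  (last char: 'e')
  sorted[3] = committeeHE$  (last char: '$')
  sorted[4] = eHE$committe  (last char: 'e')
  sorted[5] = eeHE$committ  (last char: 't')
  sorted[6] = itteeHE$comm  (last char: 'm')
  sorted[7] = mitteeHE$com  (last char: 'm')
  sorted[8] = mmitteeHE$co  (last char: 'o')
  sorted[9] = ommitteeHE$c  (last char: 'c')
  sorted[10] = teeHE$commit  (last char: 't')
  sorted[11] = tteeHE$commi  (last char: 'i')
Last column: EHe$etmmocti
Original string S is at sorted index 3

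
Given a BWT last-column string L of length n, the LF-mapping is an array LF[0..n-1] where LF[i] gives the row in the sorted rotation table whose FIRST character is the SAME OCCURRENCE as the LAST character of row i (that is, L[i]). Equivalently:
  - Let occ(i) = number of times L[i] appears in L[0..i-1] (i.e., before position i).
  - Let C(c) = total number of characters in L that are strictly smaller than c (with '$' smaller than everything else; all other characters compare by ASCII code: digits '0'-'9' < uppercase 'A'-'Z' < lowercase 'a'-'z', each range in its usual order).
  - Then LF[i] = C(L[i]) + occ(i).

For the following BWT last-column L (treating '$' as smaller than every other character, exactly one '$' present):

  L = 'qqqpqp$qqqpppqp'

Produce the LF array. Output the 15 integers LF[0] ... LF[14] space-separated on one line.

Char counts: '$':1, 'p':6, 'q':8
C (first-col start): C('$')=0, C('p')=1, C('q')=7
L[0]='q': occ=0, LF[0]=C('q')+0=7+0=7
L[1]='q': occ=1, LF[1]=C('q')+1=7+1=8
L[2]='q': occ=2, LF[2]=C('q')+2=7+2=9
L[3]='p': occ=0, LF[3]=C('p')+0=1+0=1
L[4]='q': occ=3, LF[4]=C('q')+3=7+3=10
L[5]='p': occ=1, LF[5]=C('p')+1=1+1=2
L[6]='$': occ=0, LF[6]=C('$')+0=0+0=0
L[7]='q': occ=4, LF[7]=C('q')+4=7+4=11
L[8]='q': occ=5, LF[8]=C('q')+5=7+5=12
L[9]='q': occ=6, LF[9]=C('q')+6=7+6=13
L[10]='p': occ=2, LF[10]=C('p')+2=1+2=3
L[11]='p': occ=3, LF[11]=C('p')+3=1+3=4
L[12]='p': occ=4, LF[12]=C('p')+4=1+4=5
L[13]='q': occ=7, LF[13]=C('q')+7=7+7=14
L[14]='p': occ=5, LF[14]=C('p')+5=1+5=6

Answer: 7 8 9 1 10 2 0 11 12 13 3 4 5 14 6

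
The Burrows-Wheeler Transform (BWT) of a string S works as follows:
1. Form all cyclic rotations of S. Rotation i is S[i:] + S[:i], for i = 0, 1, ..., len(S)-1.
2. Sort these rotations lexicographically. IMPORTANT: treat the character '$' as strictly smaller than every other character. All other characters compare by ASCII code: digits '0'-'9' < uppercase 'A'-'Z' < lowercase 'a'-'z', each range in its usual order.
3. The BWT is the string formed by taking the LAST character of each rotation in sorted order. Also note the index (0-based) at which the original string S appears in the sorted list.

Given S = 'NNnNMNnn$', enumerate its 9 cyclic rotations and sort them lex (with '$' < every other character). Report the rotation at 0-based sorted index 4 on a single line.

All 9 rotations (rotation i = S[i:]+S[:i]):
  rot[0] = NNnNMNnn$
  rot[1] = NnNMNnn$N
  rot[2] = nNMNnn$NN
  rot[3] = NMNnn$NNn
  rot[4] = MNnn$NNnN
  rot[5] = Nnn$NNnNM
  rot[6] = nn$NNnNMN
  rot[7] = n$NNnNMNn
  rot[8] = $NNnNMNnn
Sorted (with $ < everything):
  sorted[0] = $NNnNMNnn
  sorted[1] = MNnn$NNnN
  sorted[2] = NMNnn$NNn
  sorted[3] = NNnNMNnn$
  sorted[4] = NnNMNnn$N
  sorted[5] = Nnn$NNnNM
  sorted[6] = n$NNnNMNn
  sorted[7] = nNMNnn$NN
  sorted[8] = nn$NNnNMN
sorted[4] = NnNMNnn$N

Answer: NnNMNnn$N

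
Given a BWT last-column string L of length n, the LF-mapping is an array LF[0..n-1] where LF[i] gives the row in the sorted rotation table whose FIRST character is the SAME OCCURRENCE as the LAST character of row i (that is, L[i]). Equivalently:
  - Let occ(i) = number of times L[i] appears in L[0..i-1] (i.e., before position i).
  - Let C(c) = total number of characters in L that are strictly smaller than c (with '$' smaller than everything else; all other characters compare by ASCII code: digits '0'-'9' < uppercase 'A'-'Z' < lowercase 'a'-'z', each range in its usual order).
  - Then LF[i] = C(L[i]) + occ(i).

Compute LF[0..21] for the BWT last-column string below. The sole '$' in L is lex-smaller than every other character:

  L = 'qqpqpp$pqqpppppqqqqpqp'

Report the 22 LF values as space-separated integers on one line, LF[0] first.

Char counts: '$':1, 'p':11, 'q':10
C (first-col start): C('$')=0, C('p')=1, C('q')=12
L[0]='q': occ=0, LF[0]=C('q')+0=12+0=12
L[1]='q': occ=1, LF[1]=C('q')+1=12+1=13
L[2]='p': occ=0, LF[2]=C('p')+0=1+0=1
L[3]='q': occ=2, LF[3]=C('q')+2=12+2=14
L[4]='p': occ=1, LF[4]=C('p')+1=1+1=2
L[5]='p': occ=2, LF[5]=C('p')+2=1+2=3
L[6]='$': occ=0, LF[6]=C('$')+0=0+0=0
L[7]='p': occ=3, LF[7]=C('p')+3=1+3=4
L[8]='q': occ=3, LF[8]=C('q')+3=12+3=15
L[9]='q': occ=4, LF[9]=C('q')+4=12+4=16
L[10]='p': occ=4, LF[10]=C('p')+4=1+4=5
L[11]='p': occ=5, LF[11]=C('p')+5=1+5=6
L[12]='p': occ=6, LF[12]=C('p')+6=1+6=7
L[13]='p': occ=7, LF[13]=C('p')+7=1+7=8
L[14]='p': occ=8, LF[14]=C('p')+8=1+8=9
L[15]='q': occ=5, LF[15]=C('q')+5=12+5=17
L[16]='q': occ=6, LF[16]=C('q')+6=12+6=18
L[17]='q': occ=7, LF[17]=C('q')+7=12+7=19
L[18]='q': occ=8, LF[18]=C('q')+8=12+8=20
L[19]='p': occ=9, LF[19]=C('p')+9=1+9=10
L[20]='q': occ=9, LF[20]=C('q')+9=12+9=21
L[21]='p': occ=10, LF[21]=C('p')+10=1+10=11

Answer: 12 13 1 14 2 3 0 4 15 16 5 6 7 8 9 17 18 19 20 10 21 11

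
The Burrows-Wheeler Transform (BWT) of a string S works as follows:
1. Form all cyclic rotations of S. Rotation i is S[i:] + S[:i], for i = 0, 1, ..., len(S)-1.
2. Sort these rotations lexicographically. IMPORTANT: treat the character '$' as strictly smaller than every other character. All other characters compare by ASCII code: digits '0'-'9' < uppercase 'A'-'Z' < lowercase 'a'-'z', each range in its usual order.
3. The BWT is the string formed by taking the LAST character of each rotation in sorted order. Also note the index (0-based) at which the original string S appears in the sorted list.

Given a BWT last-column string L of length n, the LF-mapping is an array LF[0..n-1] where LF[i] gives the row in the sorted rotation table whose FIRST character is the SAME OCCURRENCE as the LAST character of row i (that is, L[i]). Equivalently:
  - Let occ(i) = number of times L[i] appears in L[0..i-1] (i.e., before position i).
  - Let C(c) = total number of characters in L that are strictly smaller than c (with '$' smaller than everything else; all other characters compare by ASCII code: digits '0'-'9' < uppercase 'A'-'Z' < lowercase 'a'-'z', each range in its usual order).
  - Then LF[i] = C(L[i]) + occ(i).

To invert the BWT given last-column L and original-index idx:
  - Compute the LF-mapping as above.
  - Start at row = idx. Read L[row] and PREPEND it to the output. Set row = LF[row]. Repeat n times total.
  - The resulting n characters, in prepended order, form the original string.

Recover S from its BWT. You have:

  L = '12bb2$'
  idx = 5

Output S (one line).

Answer: b2b21$

Derivation:
LF mapping: 1 2 4 5 3 0
Walk LF starting at row 5, prepending L[row]:
  step 1: row=5, L[5]='$', prepend. Next row=LF[5]=0
  step 2: row=0, L[0]='1', prepend. Next row=LF[0]=1
  step 3: row=1, L[1]='2', prepend. Next row=LF[1]=2
  step 4: row=2, L[2]='b', prepend. Next row=LF[2]=4
  step 5: row=4, L[4]='2', prepend. Next row=LF[4]=3
  step 6: row=3, L[3]='b', prepend. Next row=LF[3]=5
Reversed output: b2b21$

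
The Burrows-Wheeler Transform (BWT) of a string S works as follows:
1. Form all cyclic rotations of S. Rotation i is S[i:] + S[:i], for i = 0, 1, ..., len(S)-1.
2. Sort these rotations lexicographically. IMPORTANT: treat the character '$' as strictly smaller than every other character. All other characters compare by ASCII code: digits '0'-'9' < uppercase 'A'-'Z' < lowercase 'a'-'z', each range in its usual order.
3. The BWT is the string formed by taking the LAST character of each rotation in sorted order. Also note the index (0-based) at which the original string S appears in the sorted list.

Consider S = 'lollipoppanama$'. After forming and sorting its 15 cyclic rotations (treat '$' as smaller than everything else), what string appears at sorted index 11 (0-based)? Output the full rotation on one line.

All 15 rotations (rotation i = S[i:]+S[:i]):
  rot[0] = lollipoppanama$
  rot[1] = ollipoppanama$l
  rot[2] = llipoppanama$lo
  rot[3] = lipoppanama$lol
  rot[4] = ipoppanama$loll
  rot[5] = poppanama$lolli
  rot[6] = oppanama$lollip
  rot[7] = ppanama$lollipo
  rot[8] = panama$lollipop
  rot[9] = anama$lollipopp
  rot[10] = nama$lollipoppa
  rot[11] = ama$lollipoppan
  rot[12] = ma$lollipoppana
  rot[13] = a$lollipoppanam
  rot[14] = $lollipoppanama
Sorted (with $ < everything):
  sorted[0] = $lollipoppanama
  sorted[1] = a$lollipoppanam
  sorted[2] = ama$lollipoppan
  sorted[3] = anama$lollipopp
  sorted[4] = ipoppanama$loll
  sorted[5] = lipoppanama$lol
  sorted[6] = llipoppanama$lo
  sorted[7] = lollipoppanama$
  sorted[8] = ma$lollipoppana
  sorted[9] = nama$lollipoppa
  sorted[10] = ollipoppanama$l
  sorted[11] = oppanama$lollip
  sorted[12] = panama$lollipop
  sorted[13] = poppanama$lolli
  sorted[14] = ppanama$lollipo
sorted[11] = oppanama$lollip

Answer: oppanama$lollip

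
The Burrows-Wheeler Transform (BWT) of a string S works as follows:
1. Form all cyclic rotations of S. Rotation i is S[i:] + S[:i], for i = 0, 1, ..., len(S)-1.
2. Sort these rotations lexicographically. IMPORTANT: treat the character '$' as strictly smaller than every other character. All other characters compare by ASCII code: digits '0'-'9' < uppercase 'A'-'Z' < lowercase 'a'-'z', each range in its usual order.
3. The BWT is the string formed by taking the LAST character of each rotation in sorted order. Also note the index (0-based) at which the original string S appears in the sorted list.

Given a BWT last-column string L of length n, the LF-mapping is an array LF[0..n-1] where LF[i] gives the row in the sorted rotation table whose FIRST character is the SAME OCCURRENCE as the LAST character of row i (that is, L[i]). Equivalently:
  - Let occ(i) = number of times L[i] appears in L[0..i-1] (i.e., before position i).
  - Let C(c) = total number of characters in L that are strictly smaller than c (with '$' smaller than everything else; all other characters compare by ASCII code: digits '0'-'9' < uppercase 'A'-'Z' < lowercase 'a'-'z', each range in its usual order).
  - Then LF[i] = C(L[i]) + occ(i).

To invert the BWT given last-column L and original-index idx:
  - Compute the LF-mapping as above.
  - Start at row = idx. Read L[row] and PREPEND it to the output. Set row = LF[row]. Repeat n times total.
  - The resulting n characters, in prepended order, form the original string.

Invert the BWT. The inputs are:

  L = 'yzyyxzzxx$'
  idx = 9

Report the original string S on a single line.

Answer: zyxzyxzxy$

Derivation:
LF mapping: 4 7 5 6 1 8 9 2 3 0
Walk LF starting at row 9, prepending L[row]:
  step 1: row=9, L[9]='$', prepend. Next row=LF[9]=0
  step 2: row=0, L[0]='y', prepend. Next row=LF[0]=4
  step 3: row=4, L[4]='x', prepend. Next row=LF[4]=1
  step 4: row=1, L[1]='z', prepend. Next row=LF[1]=7
  step 5: row=7, L[7]='x', prepend. Next row=LF[7]=2
  step 6: row=2, L[2]='y', prepend. Next row=LF[2]=5
  step 7: row=5, L[5]='z', prepend. Next row=LF[5]=8
  step 8: row=8, L[8]='x', prepend. Next row=LF[8]=3
  step 9: row=3, L[3]='y', prepend. Next row=LF[3]=6
  step 10: row=6, L[6]='z', prepend. Next row=LF[6]=9
Reversed output: zyxzyxzxy$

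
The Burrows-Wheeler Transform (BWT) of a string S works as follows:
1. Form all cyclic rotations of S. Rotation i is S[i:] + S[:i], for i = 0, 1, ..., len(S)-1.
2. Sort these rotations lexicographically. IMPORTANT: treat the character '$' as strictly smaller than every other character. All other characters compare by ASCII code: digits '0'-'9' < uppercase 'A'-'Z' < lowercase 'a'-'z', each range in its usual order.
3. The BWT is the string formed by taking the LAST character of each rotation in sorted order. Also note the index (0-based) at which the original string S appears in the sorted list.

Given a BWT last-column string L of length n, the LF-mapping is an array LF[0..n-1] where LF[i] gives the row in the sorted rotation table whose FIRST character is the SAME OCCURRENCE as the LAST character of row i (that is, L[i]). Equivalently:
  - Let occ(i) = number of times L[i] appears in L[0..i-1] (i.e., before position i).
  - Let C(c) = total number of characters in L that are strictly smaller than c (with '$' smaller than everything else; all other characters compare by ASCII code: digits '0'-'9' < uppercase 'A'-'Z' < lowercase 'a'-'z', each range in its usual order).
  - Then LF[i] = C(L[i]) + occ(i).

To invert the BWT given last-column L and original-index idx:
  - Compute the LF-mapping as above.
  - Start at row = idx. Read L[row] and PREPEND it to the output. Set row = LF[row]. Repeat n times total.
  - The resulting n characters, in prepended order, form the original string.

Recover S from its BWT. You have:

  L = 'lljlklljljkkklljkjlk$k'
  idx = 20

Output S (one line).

LF mapping: 13 14 1 15 6 16 17 2 18 3 7 8 9 19 20 4 10 5 21 11 0 12
Walk LF starting at row 20, prepending L[row]:
  step 1: row=20, L[20]='$', prepend. Next row=LF[20]=0
  step 2: row=0, L[0]='l', prepend. Next row=LF[0]=13
  step 3: row=13, L[13]='l', prepend. Next row=LF[13]=19
  step 4: row=19, L[19]='k', prepend. Next row=LF[19]=11
  step 5: row=11, L[11]='k', prepend. Next row=LF[11]=8
  step 6: row=8, L[8]='l', prepend. Next row=LF[8]=18
  step 7: row=18, L[18]='l', prepend. Next row=LF[18]=21
  step 8: row=21, L[21]='k', prepend. Next row=LF[21]=12
  step 9: row=12, L[12]='k', prepend. Next row=LF[12]=9
  step 10: row=9, L[9]='j', prepend. Next row=LF[9]=3
  step 11: row=3, L[3]='l', prepend. Next row=LF[3]=15
  step 12: row=15, L[15]='j', prepend. Next row=LF[15]=4
  step 13: row=4, L[4]='k', prepend. Next row=LF[4]=6
  step 14: row=6, L[6]='l', prepend. Next row=LF[6]=17
  step 15: row=17, L[17]='j', prepend. Next row=LF[17]=5
  step 16: row=5, L[5]='l', prepend. Next row=LF[5]=16
  step 17: row=16, L[16]='k', prepend. Next row=LF[16]=10
  step 18: row=10, L[10]='k', prepend. Next row=LF[10]=7
  step 19: row=7, L[7]='j', prepend. Next row=LF[7]=2
  step 20: row=2, L[2]='j', prepend. Next row=LF[2]=1
  step 21: row=1, L[1]='l', prepend. Next row=LF[1]=14
  step 22: row=14, L[14]='l', prepend. Next row=LF[14]=20
Reversed output: lljjkkljlkjljkkllkkll$

Answer: lljjkkljlkjljkkllkkll$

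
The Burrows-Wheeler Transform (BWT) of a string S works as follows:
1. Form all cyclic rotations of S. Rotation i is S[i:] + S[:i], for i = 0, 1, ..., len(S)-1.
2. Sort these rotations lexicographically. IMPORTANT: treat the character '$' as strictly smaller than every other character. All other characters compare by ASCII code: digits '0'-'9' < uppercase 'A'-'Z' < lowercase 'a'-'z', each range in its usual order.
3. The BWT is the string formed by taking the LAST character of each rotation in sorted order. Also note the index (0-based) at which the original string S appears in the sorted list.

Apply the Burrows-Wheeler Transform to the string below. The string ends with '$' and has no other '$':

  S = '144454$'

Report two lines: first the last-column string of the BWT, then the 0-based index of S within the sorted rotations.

All 7 rotations (rotation i = S[i:]+S[:i]):
  rot[0] = 144454$
  rot[1] = 44454$1
  rot[2] = 4454$14
  rot[3] = 454$144
  rot[4] = 54$1444
  rot[5] = 4$14445
  rot[6] = $144454
Sorted (with $ < everything):
  sorted[0] = $144454  (last char: '4')
  sorted[1] = 144454$  (last char: '$')
  sorted[2] = 4$14445  (last char: '5')
  sorted[3] = 44454$1  (last char: '1')
  sorted[4] = 4454$14  (last char: '4')
  sorted[5] = 454$144  (last char: '4')
  sorted[6] = 54$1444  (last char: '4')
Last column: 4$51444
Original string S is at sorted index 1

Answer: 4$51444
1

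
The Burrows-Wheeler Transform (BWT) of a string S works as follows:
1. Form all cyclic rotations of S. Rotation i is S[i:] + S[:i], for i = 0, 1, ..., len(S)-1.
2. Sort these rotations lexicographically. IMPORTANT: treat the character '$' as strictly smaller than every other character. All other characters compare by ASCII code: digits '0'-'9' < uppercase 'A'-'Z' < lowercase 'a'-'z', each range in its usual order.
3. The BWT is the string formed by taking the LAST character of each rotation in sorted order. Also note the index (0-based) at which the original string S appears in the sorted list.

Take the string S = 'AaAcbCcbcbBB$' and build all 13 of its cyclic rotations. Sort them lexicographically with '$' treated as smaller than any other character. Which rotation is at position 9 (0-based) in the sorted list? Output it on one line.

All 13 rotations (rotation i = S[i:]+S[:i]):
  rot[0] = AaAcbCcbcbBB$
  rot[1] = aAcbCcbcbBB$A
  rot[2] = AcbCcbcbBB$Aa
  rot[3] = cbCcbcbBB$AaA
  rot[4] = bCcbcbBB$AaAc
  rot[5] = CcbcbBB$AaAcb
  rot[6] = cbcbBB$AaAcbC
  rot[7] = bcbBB$AaAcbCc
  rot[8] = cbBB$AaAcbCcb
  rot[9] = bBB$AaAcbCcbc
  rot[10] = BB$AaAcbCcbcb
  rot[11] = B$AaAcbCcbcbB
  rot[12] = $AaAcbCcbcbBB
Sorted (with $ < everything):
  sorted[0] = $AaAcbCcbcbBB
  sorted[1] = AaAcbCcbcbBB$
  sorted[2] = AcbCcbcbBB$Aa
  sorted[3] = B$AaAcbCcbcbB
  sorted[4] = BB$AaAcbCcbcb
  sorted[5] = CcbcbBB$AaAcb
  sorted[6] = aAcbCcbcbBB$A
  sorted[7] = bBB$AaAcbCcbc
  sorted[8] = bCcbcbBB$AaAc
  sorted[9] = bcbBB$AaAcbCc
  sorted[10] = cbBB$AaAcbCcb
  sorted[11] = cbCcbcbBB$AaA
  sorted[12] = cbcbBB$AaAcbC
sorted[9] = bcbBB$AaAcbCc

Answer: bcbBB$AaAcbCc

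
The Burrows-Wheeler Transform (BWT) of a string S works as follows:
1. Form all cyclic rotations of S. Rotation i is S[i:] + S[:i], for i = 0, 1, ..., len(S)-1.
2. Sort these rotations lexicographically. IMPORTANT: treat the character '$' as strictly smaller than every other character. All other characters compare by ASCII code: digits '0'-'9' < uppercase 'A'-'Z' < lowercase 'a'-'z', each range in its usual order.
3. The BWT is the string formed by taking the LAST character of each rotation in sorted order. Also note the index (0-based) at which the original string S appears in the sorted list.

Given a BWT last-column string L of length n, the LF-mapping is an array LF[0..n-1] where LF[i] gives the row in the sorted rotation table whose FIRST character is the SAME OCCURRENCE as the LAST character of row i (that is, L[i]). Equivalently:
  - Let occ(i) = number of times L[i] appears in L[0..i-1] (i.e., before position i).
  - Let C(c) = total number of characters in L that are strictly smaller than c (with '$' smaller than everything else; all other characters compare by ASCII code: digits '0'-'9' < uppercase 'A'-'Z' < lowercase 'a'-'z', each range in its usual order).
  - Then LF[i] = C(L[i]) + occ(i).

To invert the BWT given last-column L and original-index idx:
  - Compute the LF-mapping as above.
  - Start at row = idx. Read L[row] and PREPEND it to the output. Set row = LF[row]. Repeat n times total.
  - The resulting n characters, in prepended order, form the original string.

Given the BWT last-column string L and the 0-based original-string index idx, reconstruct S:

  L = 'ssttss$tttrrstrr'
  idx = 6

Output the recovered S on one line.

Answer: srtrtrtstsrttss$

Derivation:
LF mapping: 5 6 10 11 7 8 0 12 13 14 1 2 9 15 3 4
Walk LF starting at row 6, prepending L[row]:
  step 1: row=6, L[6]='$', prepend. Next row=LF[6]=0
  step 2: row=0, L[0]='s', prepend. Next row=LF[0]=5
  step 3: row=5, L[5]='s', prepend. Next row=LF[5]=8
  step 4: row=8, L[8]='t', prepend. Next row=LF[8]=13
  step 5: row=13, L[13]='t', prepend. Next row=LF[13]=15
  step 6: row=15, L[15]='r', prepend. Next row=LF[15]=4
  step 7: row=4, L[4]='s', prepend. Next row=LF[4]=7
  step 8: row=7, L[7]='t', prepend. Next row=LF[7]=12
  step 9: row=12, L[12]='s', prepend. Next row=LF[12]=9
  step 10: row=9, L[9]='t', prepend. Next row=LF[9]=14
  step 11: row=14, L[14]='r', prepend. Next row=LF[14]=3
  step 12: row=3, L[3]='t', prepend. Next row=LF[3]=11
  step 13: row=11, L[11]='r', prepend. Next row=LF[11]=2
  step 14: row=2, L[2]='t', prepend. Next row=LF[2]=10
  step 15: row=10, L[10]='r', prepend. Next row=LF[10]=1
  step 16: row=1, L[1]='s', prepend. Next row=LF[1]=6
Reversed output: srtrtrtstsrttss$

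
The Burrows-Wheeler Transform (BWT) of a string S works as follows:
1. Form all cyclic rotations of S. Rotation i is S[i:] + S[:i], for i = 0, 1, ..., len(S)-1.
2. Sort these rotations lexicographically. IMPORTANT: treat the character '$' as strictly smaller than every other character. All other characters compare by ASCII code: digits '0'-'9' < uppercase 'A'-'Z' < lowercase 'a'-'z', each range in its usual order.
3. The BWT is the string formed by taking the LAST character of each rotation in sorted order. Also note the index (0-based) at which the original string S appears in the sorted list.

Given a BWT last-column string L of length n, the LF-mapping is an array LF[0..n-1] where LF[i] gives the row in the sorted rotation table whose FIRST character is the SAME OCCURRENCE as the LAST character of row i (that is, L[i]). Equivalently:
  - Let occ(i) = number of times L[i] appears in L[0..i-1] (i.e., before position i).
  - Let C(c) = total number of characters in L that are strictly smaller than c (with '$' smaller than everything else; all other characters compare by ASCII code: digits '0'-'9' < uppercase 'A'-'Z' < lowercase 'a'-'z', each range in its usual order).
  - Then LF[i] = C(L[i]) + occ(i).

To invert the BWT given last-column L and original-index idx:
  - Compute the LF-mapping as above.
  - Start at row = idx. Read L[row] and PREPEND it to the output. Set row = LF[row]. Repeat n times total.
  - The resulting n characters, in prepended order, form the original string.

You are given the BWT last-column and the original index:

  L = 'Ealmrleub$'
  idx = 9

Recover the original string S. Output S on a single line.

Answer: umbrellaE$

Derivation:
LF mapping: 1 2 5 7 8 6 4 9 3 0
Walk LF starting at row 9, prepending L[row]:
  step 1: row=9, L[9]='$', prepend. Next row=LF[9]=0
  step 2: row=0, L[0]='E', prepend. Next row=LF[0]=1
  step 3: row=1, L[1]='a', prepend. Next row=LF[1]=2
  step 4: row=2, L[2]='l', prepend. Next row=LF[2]=5
  step 5: row=5, L[5]='l', prepend. Next row=LF[5]=6
  step 6: row=6, L[6]='e', prepend. Next row=LF[6]=4
  step 7: row=4, L[4]='r', prepend. Next row=LF[4]=8
  step 8: row=8, L[8]='b', prepend. Next row=LF[8]=3
  step 9: row=3, L[3]='m', prepend. Next row=LF[3]=7
  step 10: row=7, L[7]='u', prepend. Next row=LF[7]=9
Reversed output: umbrellaE$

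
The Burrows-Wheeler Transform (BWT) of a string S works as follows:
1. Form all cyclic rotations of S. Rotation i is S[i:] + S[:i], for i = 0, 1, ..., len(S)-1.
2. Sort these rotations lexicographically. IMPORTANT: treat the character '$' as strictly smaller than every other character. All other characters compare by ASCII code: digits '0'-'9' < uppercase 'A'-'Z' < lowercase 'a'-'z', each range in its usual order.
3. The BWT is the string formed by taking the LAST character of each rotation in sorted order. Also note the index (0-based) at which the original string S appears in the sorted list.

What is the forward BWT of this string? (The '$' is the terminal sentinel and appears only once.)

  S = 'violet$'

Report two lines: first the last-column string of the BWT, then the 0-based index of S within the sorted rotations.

All 7 rotations (rotation i = S[i:]+S[:i]):
  rot[0] = violet$
  rot[1] = iolet$v
  rot[2] = olet$vi
  rot[3] = let$vio
  rot[4] = et$viol
  rot[5] = t$viole
  rot[6] = $violet
Sorted (with $ < everything):
  sorted[0] = $violet  (last char: 't')
  sorted[1] = et$viol  (last char: 'l')
  sorted[2] = iolet$v  (last char: 'v')
  sorted[3] = let$vio  (last char: 'o')
  sorted[4] = olet$vi  (last char: 'i')
  sorted[5] = t$viole  (last char: 'e')
  sorted[6] = violet$  (last char: '$')
Last column: tlvoie$
Original string S is at sorted index 6

Answer: tlvoie$
6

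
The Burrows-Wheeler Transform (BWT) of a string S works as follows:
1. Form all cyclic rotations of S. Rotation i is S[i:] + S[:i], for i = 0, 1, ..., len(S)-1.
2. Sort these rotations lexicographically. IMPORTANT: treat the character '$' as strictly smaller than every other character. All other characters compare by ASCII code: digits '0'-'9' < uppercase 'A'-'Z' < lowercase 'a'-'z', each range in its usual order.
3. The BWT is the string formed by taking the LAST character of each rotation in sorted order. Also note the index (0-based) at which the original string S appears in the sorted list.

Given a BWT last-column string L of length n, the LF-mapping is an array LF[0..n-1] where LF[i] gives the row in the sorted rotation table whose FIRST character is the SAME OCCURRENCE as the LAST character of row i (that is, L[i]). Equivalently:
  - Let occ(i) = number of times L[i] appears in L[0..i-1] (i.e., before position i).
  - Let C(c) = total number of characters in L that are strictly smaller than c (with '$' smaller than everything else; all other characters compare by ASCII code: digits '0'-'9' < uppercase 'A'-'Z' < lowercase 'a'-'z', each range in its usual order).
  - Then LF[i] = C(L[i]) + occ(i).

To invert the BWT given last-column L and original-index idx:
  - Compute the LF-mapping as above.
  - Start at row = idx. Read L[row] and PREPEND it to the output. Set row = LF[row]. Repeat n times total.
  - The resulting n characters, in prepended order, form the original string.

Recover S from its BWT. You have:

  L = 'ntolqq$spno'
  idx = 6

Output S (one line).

Answer: pqotlnsqon$

Derivation:
LF mapping: 2 10 4 1 7 8 0 9 6 3 5
Walk LF starting at row 6, prepending L[row]:
  step 1: row=6, L[6]='$', prepend. Next row=LF[6]=0
  step 2: row=0, L[0]='n', prepend. Next row=LF[0]=2
  step 3: row=2, L[2]='o', prepend. Next row=LF[2]=4
  step 4: row=4, L[4]='q', prepend. Next row=LF[4]=7
  step 5: row=7, L[7]='s', prepend. Next row=LF[7]=9
  step 6: row=9, L[9]='n', prepend. Next row=LF[9]=3
  step 7: row=3, L[3]='l', prepend. Next row=LF[3]=1
  step 8: row=1, L[1]='t', prepend. Next row=LF[1]=10
  step 9: row=10, L[10]='o', prepend. Next row=LF[10]=5
  step 10: row=5, L[5]='q', prepend. Next row=LF[5]=8
  step 11: row=8, L[8]='p', prepend. Next row=LF[8]=6
Reversed output: pqotlnsqon$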